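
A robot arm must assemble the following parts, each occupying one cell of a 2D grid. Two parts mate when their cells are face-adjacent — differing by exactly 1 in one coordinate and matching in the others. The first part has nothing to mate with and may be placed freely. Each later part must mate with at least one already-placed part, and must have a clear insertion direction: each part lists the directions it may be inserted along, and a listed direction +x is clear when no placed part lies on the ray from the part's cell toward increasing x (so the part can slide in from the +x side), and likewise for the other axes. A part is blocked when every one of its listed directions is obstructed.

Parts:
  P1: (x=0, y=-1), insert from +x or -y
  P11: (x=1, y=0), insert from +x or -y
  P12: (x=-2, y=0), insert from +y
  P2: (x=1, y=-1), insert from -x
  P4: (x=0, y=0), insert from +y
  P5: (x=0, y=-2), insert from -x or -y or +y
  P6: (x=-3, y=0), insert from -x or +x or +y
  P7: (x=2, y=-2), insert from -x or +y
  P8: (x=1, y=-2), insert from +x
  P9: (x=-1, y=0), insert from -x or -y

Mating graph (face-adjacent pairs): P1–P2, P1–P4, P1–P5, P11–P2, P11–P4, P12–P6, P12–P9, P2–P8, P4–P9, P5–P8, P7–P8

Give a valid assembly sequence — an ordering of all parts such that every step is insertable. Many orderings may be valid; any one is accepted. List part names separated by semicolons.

1. P12@(-2, 0) [+y clear] — {P12}
2. P9@(-1, 0) [-y clear] — {P12, P9}
3. P6@(-3, 0) [-x clear] — {P12, P6, P9}
4. P4@(0, 0) [+y clear] — {P12, P4, P6, P9}
5. P11@(1, 0) [+x clear] — {P11, P12, P4, P6, P9}
6. P2@(1, -1) [-x clear] — {P11, P12, P2, P4, P6, P9}
7. P1@(0, -1) [-y clear] — {P1, P11, P12, P2, P4, P6, P9}
8. P5@(0, -2) [-x clear] — {P1, P11, P12, P2, P4, P5, P6, P9}
9. P8@(1, -2) [+x clear] — {P1, P11, P12, P2, P4, P5, P6, P8, P9}
10. P7@(2, -2) [+y clear] — {P1, P11, P12, P2, P4, P5, P6, P7, P8, P9}

P12; P9; P6; P4; P11; P2; P1; P5; P8; P7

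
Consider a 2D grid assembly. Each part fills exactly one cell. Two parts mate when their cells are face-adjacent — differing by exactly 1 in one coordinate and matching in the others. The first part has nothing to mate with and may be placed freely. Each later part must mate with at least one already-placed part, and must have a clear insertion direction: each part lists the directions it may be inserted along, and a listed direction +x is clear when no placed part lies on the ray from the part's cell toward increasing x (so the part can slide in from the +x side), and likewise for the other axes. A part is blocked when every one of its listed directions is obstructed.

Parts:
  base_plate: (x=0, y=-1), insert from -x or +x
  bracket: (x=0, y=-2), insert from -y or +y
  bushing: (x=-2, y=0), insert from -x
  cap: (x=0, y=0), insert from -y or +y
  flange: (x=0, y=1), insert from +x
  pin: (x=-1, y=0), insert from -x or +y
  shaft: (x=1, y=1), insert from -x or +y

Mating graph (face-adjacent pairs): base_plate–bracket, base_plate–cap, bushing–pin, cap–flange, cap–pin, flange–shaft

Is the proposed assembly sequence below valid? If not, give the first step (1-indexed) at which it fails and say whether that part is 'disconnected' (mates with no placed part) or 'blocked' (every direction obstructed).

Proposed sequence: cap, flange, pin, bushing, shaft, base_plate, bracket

Valid

1. cap@(0, 0) [-y clear] — {cap}
2. flange@(0, 1) [+x clear] — {cap, flange}
3. pin@(-1, 0) [-x clear] — {cap, flange, pin}
4. bushing@(-2, 0) [-x clear] — {bushing, cap, flange, pin}
5. shaft@(1, 1) [+y clear] — {bushing, cap, flange, pin, shaft}
6. base_plate@(0, -1) [-x clear] — {base_plate, bushing, cap, flange, pin, shaft}
7. bracket@(0, -2) [-y clear] — {base_plate, bracket, bushing, cap, flange, pin, shaft}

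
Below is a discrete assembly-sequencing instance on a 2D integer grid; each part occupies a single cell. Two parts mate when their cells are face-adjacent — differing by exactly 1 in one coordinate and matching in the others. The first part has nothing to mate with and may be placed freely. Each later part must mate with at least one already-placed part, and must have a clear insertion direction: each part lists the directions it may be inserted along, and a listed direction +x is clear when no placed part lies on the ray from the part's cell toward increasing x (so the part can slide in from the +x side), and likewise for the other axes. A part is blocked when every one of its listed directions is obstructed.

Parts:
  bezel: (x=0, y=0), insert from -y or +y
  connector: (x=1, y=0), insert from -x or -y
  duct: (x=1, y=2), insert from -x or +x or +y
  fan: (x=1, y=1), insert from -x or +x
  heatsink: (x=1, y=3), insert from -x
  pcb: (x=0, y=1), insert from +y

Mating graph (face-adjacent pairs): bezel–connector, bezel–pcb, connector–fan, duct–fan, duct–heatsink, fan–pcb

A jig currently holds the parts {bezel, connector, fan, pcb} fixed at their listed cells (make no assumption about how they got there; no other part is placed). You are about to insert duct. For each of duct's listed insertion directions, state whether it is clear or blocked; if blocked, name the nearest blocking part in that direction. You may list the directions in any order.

+x: clear; +y: clear; -x: clear

-x: ray from duct(1, 2) has no placed part ⇒ clear
+x: ray from duct(1, 2) has no placed part ⇒ clear
+y: ray from duct(1, 2) has no placed part ⇒ clear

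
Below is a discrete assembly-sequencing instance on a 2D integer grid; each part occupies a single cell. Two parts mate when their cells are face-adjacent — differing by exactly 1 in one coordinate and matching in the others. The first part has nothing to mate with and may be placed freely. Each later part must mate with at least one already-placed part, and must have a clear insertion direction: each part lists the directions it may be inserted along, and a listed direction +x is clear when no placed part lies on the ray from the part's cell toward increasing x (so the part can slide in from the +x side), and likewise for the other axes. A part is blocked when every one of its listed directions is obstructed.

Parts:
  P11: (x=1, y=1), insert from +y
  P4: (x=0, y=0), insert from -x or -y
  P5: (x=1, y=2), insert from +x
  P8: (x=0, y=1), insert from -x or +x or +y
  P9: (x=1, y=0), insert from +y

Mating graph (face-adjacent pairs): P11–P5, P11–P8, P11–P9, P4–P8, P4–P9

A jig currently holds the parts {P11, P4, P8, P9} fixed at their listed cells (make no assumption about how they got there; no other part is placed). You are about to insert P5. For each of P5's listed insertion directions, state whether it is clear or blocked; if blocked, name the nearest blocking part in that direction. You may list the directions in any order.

+x: clear

+x: ray from P5(1, 2) has no placed part ⇒ clear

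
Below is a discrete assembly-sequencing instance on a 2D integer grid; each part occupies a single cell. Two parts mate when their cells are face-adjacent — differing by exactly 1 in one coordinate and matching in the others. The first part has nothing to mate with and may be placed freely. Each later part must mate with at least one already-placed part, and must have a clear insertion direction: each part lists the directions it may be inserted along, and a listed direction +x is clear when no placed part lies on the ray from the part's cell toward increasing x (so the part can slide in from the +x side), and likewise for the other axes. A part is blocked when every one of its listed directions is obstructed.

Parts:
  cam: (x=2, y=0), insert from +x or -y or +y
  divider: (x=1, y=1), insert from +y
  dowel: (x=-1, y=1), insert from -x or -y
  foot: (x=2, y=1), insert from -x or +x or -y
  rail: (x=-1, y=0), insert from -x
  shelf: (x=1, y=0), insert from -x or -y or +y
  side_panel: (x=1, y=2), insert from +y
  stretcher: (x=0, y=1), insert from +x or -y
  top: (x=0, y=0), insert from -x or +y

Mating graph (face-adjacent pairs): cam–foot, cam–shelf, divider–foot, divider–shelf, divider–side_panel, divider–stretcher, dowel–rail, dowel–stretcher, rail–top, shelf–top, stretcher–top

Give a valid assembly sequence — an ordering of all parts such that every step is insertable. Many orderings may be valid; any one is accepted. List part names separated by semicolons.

stretcher; dowel; top; divider; side_panel; rail; foot; cam; shelf

1. stretcher@(0, 1) [+x clear] — {stretcher}
2. dowel@(-1, 1) [-x clear] — {dowel, stretcher}
3. top@(0, 0) [-x clear] — {dowel, stretcher, top}
4. divider@(1, 1) [+y clear] — {divider, dowel, stretcher, top}
5. side_panel@(1, 2) [+y clear] — {divider, dowel, side_panel, stretcher, top}
6. rail@(-1, 0) [-x clear] — {divider, dowel, rail, side_panel, stretcher, top}
7. foot@(2, 1) [+x clear] — {divider, dowel, foot, rail, side_panel, stretcher, top}
8. cam@(2, 0) [+x clear] — {cam, divider, dowel, foot, rail, side_panel, stretcher, top}
9. shelf@(1, 0) [-y clear] — {cam, divider, dowel, foot, rail, shelf, side_panel, stretcher, top}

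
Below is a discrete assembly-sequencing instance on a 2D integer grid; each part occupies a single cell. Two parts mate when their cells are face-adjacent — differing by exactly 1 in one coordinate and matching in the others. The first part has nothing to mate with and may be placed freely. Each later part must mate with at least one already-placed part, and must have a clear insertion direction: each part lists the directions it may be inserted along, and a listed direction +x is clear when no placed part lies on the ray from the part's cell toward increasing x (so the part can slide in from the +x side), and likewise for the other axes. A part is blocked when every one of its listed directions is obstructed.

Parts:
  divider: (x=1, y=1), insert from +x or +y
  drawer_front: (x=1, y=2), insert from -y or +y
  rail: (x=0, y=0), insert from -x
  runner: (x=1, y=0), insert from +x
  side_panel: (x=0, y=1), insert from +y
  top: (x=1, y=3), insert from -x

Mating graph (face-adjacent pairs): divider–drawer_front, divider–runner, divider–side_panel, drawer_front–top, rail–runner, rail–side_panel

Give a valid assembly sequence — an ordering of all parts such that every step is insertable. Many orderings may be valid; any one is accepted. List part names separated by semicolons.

1. side_panel@(0, 1) [+y clear] — {side_panel}
2. rail@(0, 0) [-x clear] — {rail, side_panel}
3. runner@(1, 0) [+x clear] — {rail, runner, side_panel}
4. divider@(1, 1) [+x clear] — {divider, rail, runner, side_panel}
5. drawer_front@(1, 2) [+y clear] — {divider, drawer_front, rail, runner, side_panel}
6. top@(1, 3) [-x clear] — {divider, drawer_front, rail, runner, side_panel, top}

side_panel; rail; runner; divider; drawer_front; top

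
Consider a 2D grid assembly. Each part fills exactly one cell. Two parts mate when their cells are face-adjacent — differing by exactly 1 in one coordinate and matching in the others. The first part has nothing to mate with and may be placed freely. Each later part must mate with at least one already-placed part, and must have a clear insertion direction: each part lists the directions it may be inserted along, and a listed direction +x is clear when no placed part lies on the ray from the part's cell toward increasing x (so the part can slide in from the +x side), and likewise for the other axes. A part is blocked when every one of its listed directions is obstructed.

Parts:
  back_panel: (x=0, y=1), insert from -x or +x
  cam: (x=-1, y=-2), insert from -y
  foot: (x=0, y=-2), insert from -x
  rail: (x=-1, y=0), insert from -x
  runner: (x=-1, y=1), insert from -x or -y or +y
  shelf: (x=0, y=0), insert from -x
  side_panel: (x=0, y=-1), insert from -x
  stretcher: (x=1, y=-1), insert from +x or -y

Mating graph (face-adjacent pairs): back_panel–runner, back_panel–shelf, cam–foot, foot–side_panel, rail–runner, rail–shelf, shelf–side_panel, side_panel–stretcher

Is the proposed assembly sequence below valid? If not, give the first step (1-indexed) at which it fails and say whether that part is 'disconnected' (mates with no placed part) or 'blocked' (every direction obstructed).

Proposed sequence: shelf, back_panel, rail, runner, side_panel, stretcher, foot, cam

Valid

1. shelf@(0, 0) [-x clear] — {shelf}
2. back_panel@(0, 1) [-x clear] — {back_panel, shelf}
3. rail@(-1, 0) [-x clear] — {back_panel, rail, shelf}
4. runner@(-1, 1) [-x clear] — {back_panel, rail, runner, shelf}
5. side_panel@(0, -1) [-x clear] — {back_panel, rail, runner, shelf, side_panel}
6. stretcher@(1, -1) [+x clear] — {back_panel, rail, runner, shelf, side_panel, stretcher}
7. foot@(0, -2) [-x clear] — {back_panel, foot, rail, runner, shelf, side_panel, stretcher}
8. cam@(-1, -2) [-y clear] — {back_panel, cam, foot, rail, runner, shelf, side_panel, stretcher}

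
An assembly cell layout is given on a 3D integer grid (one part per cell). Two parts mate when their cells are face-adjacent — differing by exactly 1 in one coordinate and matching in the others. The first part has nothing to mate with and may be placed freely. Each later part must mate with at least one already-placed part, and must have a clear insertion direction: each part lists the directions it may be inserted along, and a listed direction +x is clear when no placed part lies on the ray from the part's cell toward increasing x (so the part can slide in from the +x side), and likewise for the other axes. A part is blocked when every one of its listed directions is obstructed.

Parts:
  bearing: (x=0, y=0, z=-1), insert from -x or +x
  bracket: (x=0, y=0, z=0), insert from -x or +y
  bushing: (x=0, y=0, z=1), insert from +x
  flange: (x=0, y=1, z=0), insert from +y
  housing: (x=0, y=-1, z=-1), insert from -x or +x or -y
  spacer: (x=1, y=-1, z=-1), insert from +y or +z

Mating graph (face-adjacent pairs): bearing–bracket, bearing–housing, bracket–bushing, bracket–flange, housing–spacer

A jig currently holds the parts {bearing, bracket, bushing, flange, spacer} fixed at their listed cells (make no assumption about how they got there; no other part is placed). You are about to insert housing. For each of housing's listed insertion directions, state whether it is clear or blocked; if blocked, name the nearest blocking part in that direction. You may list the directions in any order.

-x: ray from housing(0, -1, -1) has no placed part ⇒ clear
+x: nearest on ray is spacer@(1, -1, -1) ⇒ blocked
-y: ray from housing(0, -1, -1) has no placed part ⇒ clear

+x: blocked by spacer; -x: clear; -y: clear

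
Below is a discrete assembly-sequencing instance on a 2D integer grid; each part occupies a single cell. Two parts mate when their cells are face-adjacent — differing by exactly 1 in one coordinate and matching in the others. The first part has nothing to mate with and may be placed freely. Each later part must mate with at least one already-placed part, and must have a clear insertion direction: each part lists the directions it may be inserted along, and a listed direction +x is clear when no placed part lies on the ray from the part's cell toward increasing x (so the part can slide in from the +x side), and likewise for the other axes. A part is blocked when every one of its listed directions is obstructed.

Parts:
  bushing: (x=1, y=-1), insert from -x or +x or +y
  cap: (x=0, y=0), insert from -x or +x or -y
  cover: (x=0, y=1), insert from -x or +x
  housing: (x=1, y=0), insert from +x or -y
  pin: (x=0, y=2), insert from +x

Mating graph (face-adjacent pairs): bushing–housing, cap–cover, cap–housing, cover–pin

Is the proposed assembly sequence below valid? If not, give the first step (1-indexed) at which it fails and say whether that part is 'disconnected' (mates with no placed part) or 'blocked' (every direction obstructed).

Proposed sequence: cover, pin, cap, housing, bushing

Valid

1. cover@(0, 1) [-x clear] — {cover}
2. pin@(0, 2) [+x clear] — {cover, pin}
3. cap@(0, 0) [-x clear] — {cap, cover, pin}
4. housing@(1, 0) [+x clear] — {cap, cover, housing, pin}
5. bushing@(1, -1) [-x clear] — {bushing, cap, cover, housing, pin}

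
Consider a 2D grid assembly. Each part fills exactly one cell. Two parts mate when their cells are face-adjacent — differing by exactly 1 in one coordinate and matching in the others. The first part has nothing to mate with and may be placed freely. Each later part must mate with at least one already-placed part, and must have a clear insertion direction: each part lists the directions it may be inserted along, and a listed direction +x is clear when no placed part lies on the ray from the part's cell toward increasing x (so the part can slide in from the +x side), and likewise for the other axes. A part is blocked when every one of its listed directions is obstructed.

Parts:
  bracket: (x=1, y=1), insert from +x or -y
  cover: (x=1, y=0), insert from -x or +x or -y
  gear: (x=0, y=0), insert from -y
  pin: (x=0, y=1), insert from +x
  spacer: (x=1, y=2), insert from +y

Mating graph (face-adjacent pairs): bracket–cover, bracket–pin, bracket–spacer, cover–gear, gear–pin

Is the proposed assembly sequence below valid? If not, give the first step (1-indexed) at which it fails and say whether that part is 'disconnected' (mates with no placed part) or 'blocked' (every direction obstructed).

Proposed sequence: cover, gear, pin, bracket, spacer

Valid

1. cover@(1, 0) [-x clear] — {cover}
2. gear@(0, 0) [-y clear] — {cover, gear}
3. pin@(0, 1) [+x clear] — {cover, gear, pin}
4. bracket@(1, 1) [+x clear] — {bracket, cover, gear, pin}
5. spacer@(1, 2) [+y clear] — {bracket, cover, gear, pin, spacer}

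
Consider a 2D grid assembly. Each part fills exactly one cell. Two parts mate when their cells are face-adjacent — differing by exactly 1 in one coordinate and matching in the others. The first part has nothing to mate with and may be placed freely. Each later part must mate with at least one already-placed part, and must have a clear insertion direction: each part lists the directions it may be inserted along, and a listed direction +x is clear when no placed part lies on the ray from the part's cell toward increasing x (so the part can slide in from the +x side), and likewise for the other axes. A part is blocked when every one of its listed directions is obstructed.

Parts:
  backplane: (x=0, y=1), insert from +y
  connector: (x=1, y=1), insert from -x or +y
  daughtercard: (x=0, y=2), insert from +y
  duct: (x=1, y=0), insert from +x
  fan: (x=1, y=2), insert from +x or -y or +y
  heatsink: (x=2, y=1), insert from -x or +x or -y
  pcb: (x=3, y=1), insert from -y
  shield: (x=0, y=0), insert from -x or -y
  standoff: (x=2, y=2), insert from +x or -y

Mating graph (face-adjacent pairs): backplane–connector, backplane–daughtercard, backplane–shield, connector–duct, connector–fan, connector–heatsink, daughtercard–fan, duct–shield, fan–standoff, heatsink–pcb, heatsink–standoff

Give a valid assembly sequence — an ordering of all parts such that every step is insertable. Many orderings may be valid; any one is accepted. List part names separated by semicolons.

backplane; connector; daughtercard; shield; heatsink; standoff; pcb; fan; duct

1. backplane@(0, 1) [+y clear] — {backplane}
2. connector@(1, 1) [+y clear] — {backplane, connector}
3. daughtercard@(0, 2) [+y clear] — {backplane, connector, daughtercard}
4. shield@(0, 0) [-x clear] — {backplane, connector, daughtercard, shield}
5. heatsink@(2, 1) [+x clear] — {backplane, connector, daughtercard, heatsink, shield}
6. standoff@(2, 2) [+x clear] — {backplane, connector, daughtercard, heatsink, shield, standoff}
7. pcb@(3, 1) [-y clear] — {backplane, connector, daughtercard, heatsink, pcb, shield, standoff}
8. fan@(1, 2) [+y clear] — {backplane, connector, daughtercard, fan, heatsink, pcb, shield, standoff}
9. duct@(1, 0) [+x clear] — {backplane, connector, daughtercard, duct, fan, heatsink, pcb, shield, standoff}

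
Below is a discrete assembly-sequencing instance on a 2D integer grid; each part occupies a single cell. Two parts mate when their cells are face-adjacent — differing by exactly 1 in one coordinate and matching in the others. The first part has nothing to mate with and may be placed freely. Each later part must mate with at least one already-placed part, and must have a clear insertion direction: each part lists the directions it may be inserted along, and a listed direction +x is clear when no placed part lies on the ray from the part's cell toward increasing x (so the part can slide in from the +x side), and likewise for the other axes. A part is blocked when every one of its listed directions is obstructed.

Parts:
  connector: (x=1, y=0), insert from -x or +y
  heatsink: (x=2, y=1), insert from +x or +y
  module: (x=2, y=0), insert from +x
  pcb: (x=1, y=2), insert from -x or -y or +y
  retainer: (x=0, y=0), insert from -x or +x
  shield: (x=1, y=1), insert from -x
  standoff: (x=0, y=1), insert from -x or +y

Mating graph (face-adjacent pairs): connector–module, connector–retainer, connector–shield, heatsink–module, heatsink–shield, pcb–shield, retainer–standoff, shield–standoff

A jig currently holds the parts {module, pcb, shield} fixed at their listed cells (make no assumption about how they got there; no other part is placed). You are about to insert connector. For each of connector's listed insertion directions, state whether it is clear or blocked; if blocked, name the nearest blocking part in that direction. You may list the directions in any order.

+y: blocked by shield; -x: clear

-x: ray from connector(1, 0) has no placed part ⇒ clear
+y: nearest on ray is shield@(1, 1) ⇒ blocked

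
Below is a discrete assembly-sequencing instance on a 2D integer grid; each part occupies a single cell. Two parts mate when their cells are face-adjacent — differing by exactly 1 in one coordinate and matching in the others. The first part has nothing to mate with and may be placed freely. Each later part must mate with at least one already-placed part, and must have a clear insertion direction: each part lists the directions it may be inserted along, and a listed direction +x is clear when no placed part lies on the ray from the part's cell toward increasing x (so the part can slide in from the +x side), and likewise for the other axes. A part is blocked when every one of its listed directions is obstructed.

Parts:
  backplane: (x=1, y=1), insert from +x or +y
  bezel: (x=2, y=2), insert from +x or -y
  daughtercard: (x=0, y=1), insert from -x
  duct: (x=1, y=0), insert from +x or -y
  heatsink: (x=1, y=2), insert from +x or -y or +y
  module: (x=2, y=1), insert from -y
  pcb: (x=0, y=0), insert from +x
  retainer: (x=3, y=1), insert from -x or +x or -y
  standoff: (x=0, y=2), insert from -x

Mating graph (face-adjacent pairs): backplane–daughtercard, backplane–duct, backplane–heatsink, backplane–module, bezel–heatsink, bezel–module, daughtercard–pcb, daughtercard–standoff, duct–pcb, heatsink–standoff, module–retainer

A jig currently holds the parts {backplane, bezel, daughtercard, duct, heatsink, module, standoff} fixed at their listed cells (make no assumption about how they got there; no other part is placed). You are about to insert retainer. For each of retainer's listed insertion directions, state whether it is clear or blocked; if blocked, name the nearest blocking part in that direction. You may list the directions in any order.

+x: clear; -x: blocked by module; -y: clear

-x: nearest on ray is module@(2, 1) ⇒ blocked
+x: ray from retainer(3, 1) has no placed part ⇒ clear
-y: ray from retainer(3, 1) has no placed part ⇒ clear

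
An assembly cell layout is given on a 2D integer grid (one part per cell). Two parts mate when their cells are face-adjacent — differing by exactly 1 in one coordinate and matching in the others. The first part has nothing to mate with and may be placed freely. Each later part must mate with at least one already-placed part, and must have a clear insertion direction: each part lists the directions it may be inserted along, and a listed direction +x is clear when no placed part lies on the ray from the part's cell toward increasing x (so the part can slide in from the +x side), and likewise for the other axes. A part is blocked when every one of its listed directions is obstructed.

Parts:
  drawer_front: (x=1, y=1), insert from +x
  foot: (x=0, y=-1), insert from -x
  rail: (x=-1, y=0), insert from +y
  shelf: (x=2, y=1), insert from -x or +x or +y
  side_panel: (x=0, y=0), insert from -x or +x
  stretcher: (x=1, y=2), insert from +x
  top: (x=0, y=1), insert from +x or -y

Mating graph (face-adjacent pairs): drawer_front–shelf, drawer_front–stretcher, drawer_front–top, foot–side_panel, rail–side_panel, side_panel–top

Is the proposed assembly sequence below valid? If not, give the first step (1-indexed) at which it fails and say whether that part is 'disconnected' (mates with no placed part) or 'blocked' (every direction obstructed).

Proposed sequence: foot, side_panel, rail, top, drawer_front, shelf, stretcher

1. foot@(0, -1) [-x clear] — {foot}
2. side_panel@(0, 0) [-x clear] — {foot, side_panel}
3. rail@(-1, 0) [+y clear] — {foot, rail, side_panel}
4. top@(0, 1) [+x clear] — {foot, rail, side_panel, top}
5. drawer_front@(1, 1) [+x clear] — {drawer_front, foot, rail, side_panel, top}
6. shelf@(2, 1) [+x clear] — {drawer_front, foot, rail, shelf, side_panel, top}
7. stretcher@(1, 2) [+x clear] — {drawer_front, foot, rail, shelf, side_panel, stretcher, top}

Valid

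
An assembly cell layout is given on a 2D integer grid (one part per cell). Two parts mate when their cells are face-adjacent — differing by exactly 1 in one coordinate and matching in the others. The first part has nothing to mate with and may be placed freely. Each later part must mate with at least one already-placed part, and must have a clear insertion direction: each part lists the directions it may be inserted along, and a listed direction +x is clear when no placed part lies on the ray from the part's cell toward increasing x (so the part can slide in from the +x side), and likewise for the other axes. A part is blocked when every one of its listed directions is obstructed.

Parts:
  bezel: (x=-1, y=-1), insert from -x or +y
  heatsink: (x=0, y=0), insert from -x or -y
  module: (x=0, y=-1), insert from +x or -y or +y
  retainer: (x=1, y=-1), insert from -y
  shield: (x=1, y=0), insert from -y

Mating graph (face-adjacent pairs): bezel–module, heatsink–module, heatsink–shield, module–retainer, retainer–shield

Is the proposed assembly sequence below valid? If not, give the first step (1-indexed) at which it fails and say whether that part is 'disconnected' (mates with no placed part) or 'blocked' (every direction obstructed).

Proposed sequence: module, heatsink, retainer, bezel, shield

Invalid at step 5 (blocked)

1. module@(0, -1) [+x clear] — {module}
2. heatsink@(0, 0) [-x clear] — {heatsink, module}
3. retainer@(1, -1) [-y clear] — {heatsink, module, retainer}
4. bezel@(-1, -1) [-x clear] — {bezel, heatsink, module, retainer}
5. shield@(1, 0) — -y all obstructed ⇒ blocked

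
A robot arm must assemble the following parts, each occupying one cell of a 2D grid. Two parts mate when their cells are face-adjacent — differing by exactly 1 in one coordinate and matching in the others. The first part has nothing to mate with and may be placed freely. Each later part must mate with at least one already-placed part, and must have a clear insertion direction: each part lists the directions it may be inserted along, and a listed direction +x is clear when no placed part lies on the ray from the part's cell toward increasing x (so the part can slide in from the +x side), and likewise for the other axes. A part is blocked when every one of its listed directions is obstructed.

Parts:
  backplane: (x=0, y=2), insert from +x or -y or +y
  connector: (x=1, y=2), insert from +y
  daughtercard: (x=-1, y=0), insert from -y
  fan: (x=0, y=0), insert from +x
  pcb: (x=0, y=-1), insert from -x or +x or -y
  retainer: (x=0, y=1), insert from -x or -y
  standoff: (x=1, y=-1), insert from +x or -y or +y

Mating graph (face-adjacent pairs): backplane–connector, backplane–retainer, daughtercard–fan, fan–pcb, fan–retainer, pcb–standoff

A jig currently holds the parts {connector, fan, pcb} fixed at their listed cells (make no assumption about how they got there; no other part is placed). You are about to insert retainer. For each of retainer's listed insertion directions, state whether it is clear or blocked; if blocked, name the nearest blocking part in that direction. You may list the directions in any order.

-x: clear; -y: blocked by fan

-x: ray from retainer(0, 1) has no placed part ⇒ clear
-y: nearest on ray is fan@(0, 0) ⇒ blocked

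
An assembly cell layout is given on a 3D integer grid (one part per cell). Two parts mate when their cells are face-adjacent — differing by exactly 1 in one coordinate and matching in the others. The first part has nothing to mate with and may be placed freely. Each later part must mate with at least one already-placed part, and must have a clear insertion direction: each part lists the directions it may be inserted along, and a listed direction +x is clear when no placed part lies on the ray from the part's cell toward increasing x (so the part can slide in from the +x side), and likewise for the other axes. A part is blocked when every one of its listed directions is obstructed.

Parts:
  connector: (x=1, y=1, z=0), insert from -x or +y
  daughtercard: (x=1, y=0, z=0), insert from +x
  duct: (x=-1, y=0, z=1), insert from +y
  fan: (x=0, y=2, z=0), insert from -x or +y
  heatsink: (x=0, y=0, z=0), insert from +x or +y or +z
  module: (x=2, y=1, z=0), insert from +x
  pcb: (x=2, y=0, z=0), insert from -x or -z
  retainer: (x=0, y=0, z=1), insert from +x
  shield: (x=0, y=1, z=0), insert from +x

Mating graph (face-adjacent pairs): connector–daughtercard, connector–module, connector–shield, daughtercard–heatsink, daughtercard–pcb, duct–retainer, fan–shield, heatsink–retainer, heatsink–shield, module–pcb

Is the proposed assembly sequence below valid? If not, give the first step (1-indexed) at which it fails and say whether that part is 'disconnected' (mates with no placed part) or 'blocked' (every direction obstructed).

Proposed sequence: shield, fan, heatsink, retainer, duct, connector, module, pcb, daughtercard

1. shield@(0, 1, 0) [+x clear] — {shield}
2. fan@(0, 2, 0) [-x clear] — {fan, shield}
3. heatsink@(0, 0, 0) [+x clear] — {fan, heatsink, shield}
4. retainer@(0, 0, 1) [+x clear] — {fan, heatsink, retainer, shield}
5. duct@(-1, 0, 1) [+y clear] — {duct, fan, heatsink, retainer, shield}
6. connector@(1, 1, 0) [+y clear] — {connector, duct, fan, heatsink, retainer, shield}
7. module@(2, 1, 0) [+x clear] — {connector, duct, fan, heatsink, module, retainer, shield}
8. pcb@(2, 0, 0) [-z clear] — {connector, duct, fan, heatsink, module, pcb, retainer, shield}
9. daughtercard@(1, 0, 0) — +x all obstructed ⇒ blocked

Invalid at step 9 (blocked)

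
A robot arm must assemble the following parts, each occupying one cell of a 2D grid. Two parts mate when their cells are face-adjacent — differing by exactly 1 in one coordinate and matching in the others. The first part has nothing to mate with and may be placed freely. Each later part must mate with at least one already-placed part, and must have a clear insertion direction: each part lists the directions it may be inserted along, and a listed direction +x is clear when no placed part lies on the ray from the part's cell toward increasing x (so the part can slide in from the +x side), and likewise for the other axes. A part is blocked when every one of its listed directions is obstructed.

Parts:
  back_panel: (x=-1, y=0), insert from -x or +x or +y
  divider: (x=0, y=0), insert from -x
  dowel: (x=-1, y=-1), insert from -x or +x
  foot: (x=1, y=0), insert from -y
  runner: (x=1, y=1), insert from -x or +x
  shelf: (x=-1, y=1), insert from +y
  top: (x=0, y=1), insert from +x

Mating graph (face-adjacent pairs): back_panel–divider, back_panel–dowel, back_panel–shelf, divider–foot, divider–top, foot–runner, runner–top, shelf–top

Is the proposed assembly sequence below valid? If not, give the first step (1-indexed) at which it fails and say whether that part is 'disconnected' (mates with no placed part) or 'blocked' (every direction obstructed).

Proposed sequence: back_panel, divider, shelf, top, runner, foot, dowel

1. back_panel@(-1, 0) [-x clear] — {back_panel}
2. divider@(0, 0) — -x all obstructed ⇒ blocked

Invalid at step 2 (blocked)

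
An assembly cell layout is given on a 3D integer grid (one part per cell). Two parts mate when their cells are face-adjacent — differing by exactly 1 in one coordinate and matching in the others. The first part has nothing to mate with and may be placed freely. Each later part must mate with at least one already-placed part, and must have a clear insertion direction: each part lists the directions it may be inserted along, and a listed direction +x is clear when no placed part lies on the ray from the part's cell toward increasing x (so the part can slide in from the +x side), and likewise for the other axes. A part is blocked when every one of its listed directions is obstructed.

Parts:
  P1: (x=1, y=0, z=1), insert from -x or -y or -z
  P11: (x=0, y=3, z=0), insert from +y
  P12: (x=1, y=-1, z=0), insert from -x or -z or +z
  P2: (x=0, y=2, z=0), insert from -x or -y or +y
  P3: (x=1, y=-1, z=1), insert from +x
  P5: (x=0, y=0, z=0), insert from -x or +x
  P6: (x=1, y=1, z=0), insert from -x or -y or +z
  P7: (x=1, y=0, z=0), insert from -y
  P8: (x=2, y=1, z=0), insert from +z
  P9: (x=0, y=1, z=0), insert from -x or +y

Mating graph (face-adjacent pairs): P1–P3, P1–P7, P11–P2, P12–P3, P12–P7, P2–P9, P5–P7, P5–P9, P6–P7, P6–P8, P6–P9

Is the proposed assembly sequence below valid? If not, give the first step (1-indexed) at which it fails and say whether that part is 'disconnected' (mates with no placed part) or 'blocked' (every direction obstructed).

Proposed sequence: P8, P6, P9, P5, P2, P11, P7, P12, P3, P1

1. P8@(2, 1, 0) [+z clear] — {P8}
2. P6@(1, 1, 0) [-x clear] — {P6, P8}
3. P9@(0, 1, 0) [-x clear] — {P6, P8, P9}
4. P5@(0, 0, 0) [-x clear] — {P5, P6, P8, P9}
5. P2@(0, 2, 0) [-x clear] — {P2, P5, P6, P8, P9}
6. P11@(0, 3, 0) [+y clear] — {P11, P2, P5, P6, P8, P9}
7. P7@(1, 0, 0) [-y clear] — {P11, P2, P5, P6, P7, P8, P9}
8. P12@(1, -1, 0) [-x clear] — {P11, P12, P2, P5, P6, P7, P8, P9}
9. P3@(1, -1, 1) [+x clear] — {P11, P12, P2, P3, P5, P6, P7, P8, P9}
10. P1@(1, 0, 1) [-x clear] — {P1, P11, P12, P2, P3, P5, P6, P7, P8, P9}

Valid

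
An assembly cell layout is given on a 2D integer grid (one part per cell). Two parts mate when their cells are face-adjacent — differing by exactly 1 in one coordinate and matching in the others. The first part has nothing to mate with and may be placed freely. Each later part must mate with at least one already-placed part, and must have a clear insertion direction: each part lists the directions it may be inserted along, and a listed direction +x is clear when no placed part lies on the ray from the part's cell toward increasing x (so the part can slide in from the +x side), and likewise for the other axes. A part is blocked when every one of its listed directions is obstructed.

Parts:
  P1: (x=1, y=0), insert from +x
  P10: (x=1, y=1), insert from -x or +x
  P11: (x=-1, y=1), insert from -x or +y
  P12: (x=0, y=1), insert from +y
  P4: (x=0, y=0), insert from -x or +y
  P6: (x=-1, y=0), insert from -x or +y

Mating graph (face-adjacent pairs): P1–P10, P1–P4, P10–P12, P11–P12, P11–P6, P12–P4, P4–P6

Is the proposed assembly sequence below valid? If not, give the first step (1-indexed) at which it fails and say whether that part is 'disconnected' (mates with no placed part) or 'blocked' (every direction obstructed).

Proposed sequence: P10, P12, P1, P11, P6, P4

Invalid at step 6 (blocked)

1. P10@(1, 1) [-x clear] — {P10}
2. P12@(0, 1) [+y clear] — {P10, P12}
3. P1@(1, 0) [+x clear] — {P1, P10, P12}
4. P11@(-1, 1) [-x clear] — {P1, P10, P11, P12}
5. P6@(-1, 0) [-x clear] — {P1, P10, P11, P12, P6}
6. P4@(0, 0) — -x/+y all obstructed ⇒ blocked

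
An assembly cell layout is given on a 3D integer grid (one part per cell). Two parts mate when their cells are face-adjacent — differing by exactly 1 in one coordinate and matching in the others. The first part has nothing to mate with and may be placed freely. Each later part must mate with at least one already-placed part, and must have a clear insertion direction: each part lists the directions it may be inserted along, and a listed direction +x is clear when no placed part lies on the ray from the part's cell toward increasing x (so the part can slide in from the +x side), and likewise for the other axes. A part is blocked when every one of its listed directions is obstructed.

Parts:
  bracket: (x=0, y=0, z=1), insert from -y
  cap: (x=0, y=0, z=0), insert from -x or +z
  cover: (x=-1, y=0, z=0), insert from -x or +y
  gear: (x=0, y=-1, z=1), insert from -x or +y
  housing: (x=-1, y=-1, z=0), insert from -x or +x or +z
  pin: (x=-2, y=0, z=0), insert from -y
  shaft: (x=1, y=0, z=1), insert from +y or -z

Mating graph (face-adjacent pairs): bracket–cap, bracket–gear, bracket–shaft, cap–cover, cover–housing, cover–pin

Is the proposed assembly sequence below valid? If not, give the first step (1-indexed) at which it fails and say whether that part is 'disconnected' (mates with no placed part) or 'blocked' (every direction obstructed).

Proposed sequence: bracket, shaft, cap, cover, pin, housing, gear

Valid

1. bracket@(0, 0, 1) [-y clear] — {bracket}
2. shaft@(1, 0, 1) [+y clear] — {bracket, shaft}
3. cap@(0, 0, 0) [-x clear] — {bracket, cap, shaft}
4. cover@(-1, 0, 0) [-x clear] — {bracket, cap, cover, shaft}
5. pin@(-2, 0, 0) [-y clear] — {bracket, cap, cover, pin, shaft}
6. housing@(-1, -1, 0) [-x clear] — {bracket, cap, cover, housing, pin, shaft}
7. gear@(0, -1, 1) [-x clear] — {bracket, cap, cover, gear, housing, pin, shaft}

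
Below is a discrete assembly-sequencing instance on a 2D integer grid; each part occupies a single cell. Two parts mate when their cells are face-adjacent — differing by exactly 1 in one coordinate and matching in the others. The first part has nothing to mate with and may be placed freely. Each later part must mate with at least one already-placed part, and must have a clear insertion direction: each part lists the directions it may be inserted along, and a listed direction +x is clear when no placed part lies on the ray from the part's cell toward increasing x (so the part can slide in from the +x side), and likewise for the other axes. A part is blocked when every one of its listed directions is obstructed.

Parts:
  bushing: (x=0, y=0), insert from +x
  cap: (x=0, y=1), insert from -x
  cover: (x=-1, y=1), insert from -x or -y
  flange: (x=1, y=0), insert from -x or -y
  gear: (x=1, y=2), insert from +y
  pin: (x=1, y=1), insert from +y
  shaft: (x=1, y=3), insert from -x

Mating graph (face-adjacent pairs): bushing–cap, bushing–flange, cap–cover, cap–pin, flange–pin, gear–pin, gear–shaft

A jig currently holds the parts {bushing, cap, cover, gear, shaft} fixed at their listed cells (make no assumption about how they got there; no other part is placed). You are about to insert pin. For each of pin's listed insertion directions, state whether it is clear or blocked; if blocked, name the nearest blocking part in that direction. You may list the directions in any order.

+y: nearest on ray is gear@(1, 2) ⇒ blocked

+y: blocked by gear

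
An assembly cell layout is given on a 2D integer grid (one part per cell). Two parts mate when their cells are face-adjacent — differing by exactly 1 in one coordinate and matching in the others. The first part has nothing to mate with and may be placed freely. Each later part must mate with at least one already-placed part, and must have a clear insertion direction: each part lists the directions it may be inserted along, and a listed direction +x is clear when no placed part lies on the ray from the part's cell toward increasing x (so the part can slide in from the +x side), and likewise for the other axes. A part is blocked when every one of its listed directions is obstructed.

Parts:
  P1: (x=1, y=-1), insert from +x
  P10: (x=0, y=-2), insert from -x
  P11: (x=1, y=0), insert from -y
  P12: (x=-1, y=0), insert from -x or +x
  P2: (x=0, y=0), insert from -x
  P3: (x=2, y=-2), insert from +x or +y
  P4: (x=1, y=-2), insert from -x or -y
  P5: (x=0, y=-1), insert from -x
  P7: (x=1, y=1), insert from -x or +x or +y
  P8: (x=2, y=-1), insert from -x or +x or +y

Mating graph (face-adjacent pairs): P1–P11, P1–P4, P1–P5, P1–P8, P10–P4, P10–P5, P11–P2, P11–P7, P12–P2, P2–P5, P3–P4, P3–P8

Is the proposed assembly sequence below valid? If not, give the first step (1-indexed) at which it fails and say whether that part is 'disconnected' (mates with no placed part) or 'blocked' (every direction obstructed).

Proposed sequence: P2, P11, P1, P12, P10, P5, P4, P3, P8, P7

1. P2@(0, 0) [-x clear] — {P2}
2. P11@(1, 0) [-y clear] — {P11, P2}
3. P1@(1, -1) [+x clear] — {P1, P11, P2}
4. P12@(-1, 0) [-x clear] — {P1, P11, P12, P2}
5. P10@(0, -2) — no placed neighbour ⇒ disconnected

Invalid at step 5 (disconnected)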